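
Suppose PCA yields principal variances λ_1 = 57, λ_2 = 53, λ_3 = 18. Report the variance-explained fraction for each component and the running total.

Step 1 — total variance = trace(Sigma) = Σ λ_i = 57 + 53 + 18 = 128.

Step 2 — fraction explained by component i = λ_i / Σ λ:
  PC1: 57/128 = 0.4453
  PC2: 53/128 = 0.4141
  PC3: 18/128 = 0.1406

Step 3 — cumulative fraction after k components = (λ_1 + ... + λ_k) / Σ λ:
  k = 1: 57/128 = 0.4453
  k = 2: (57 + 53)/128 = 110/128 = 0.8594
  k = 3: (57 + 53 + 18)/128 = 128/128 = 1

Summary (fraction, with percent):

explained: PC1 0.4453 (44.53%), PC2 0.4141 (41.41%), PC3 0.1406 (14.06%);  cumulative: 0.4453, 0.8594, 1


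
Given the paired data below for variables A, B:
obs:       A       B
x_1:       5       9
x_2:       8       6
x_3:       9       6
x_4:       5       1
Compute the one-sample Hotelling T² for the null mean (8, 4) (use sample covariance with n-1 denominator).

Step 1 — sample mean vector:
  mean(A) = (5 + 8 + 9 + 5) / 4 = 27/4 = 6.75
  mean(B) = (9 + 6 + 6 + 1) / 4 = 22/4 = 5.5
  x̄ = (6.75, 5.5),  deviation x̄ - mu_0 = (6.75, 5.5) - (8, 4) = (-1.25, 1.5).

Step 2 — sample covariance matrix, S[i,j] = (1/(n-1)) · Σ_k (x_{k,i} - mean_i) · (x_{k,j} - mean_j), divisor n-1 = 3:
  S[A,A] = ((-1.75)·(-1.75) + (1.25)·(1.25) + (2.25)·(2.25) + (-1.75)·(-1.75)) / 3 = 12.75/3 = 4.25
  S[A,B] = ((-1.75)·(3.5) + (1.25)·(0.5) + (2.25)·(0.5) + (-1.75)·(-4.5)) / 3 = 3.5/3 = 1.1667
  S[B,B] = ((3.5)·(3.5) + (0.5)·(0.5) + (0.5)·(0.5) + (-4.5)·(-4.5)) / 3 = 33/3 = 11
  S = [[4.25, 1.1667],
 [1.1667, 11]].

Step 3 — invert S. det(S) = 4.25·11 - (1.1667)² = 45.3889.
  S^{-1} = (1/det) · [[d, -b], [-b, a]] = [[0.2424, -0.0257],
 [-0.0257, 0.0936]].

Step 4 — quadratic form (x̄ - mu_0)^T · S^{-1} · (x̄ - mu_0):
  S^{-1} · (x̄ - mu_0) = (-0.3415, 0.1726),
  (x̄ - mu_0)^T · [...] = (-1.25)·(-0.3415) + (1.5)·(0.1726) = 0.6857.

Step 5 — scale by n: T² = 4 · 0.6857 = 2.743.

T² ≈ 2.743


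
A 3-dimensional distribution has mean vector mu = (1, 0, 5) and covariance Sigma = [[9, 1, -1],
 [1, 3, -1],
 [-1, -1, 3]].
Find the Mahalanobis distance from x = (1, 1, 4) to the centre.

Step 1 — centre the observation: (x - mu) = (0, 1, -1).

Step 2 — invert Sigma (cofactor / det for 3×3, or solve directly):
  Sigma^{-1} = [[0.1176, -0.0294, 0.0294],
 [-0.0294, 0.3824, 0.1176],
 [0.0294, 0.1176, 0.3824]].

Step 3 — form the quadratic (x - mu)^T · Sigma^{-1} · (x - mu):
  Sigma^{-1} · (x - mu) = (-0.0588, 0.2647, -0.2647).
  (x - mu)^T · [Sigma^{-1} · (x - mu)] = (0)·(-0.0588) + (1)·(0.2647) + (-1)·(-0.2647) = 0.5294.

Step 4 — take square root: d = √(0.5294) ≈ 0.7276.

d(x, mu) = √(0.5294) ≈ 0.7276


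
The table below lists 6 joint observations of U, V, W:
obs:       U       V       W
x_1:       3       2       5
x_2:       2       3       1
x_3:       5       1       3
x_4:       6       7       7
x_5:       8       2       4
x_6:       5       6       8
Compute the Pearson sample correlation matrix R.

Step 1 — column means:
  mean(U) = (3 + 2 + 5 + 6 + 8 + 5) / 6 = 29/6 = 4.8333
  mean(V) = (2 + 3 + 1 + 7 + 2 + 6) / 6 = 21/6 = 3.5
  mean(W) = (5 + 1 + 3 + 7 + 4 + 8) / 6 = 28/6 = 4.6667

Step 2 — sample variances and covariances s[i,j] = (1/(n-1)) · Σ_k (x_{k,i} - mean_i) · (x_{k,j} - mean_j), with n-1 = 5:
  s[U,U] = ((-1.8333)·(-1.8333) + (-2.8333)·(-2.8333) + (0.1667)·(0.1667) + (1.1667)·(1.1667) + (3.1667)·(3.1667) + (0.1667)·(0.1667)) / 5 = 22.8333/5 = 4.5667
  s[U,V] = ((-1.8333)·(-1.5) + (-2.8333)·(-0.5) + (0.1667)·(-2.5) + (1.1667)·(3.5) + (3.1667)·(-1.5) + (0.1667)·(2.5)) / 5 = 3.5/5 = 0.7
  s[U,W] = ((-1.8333)·(0.3333) + (-2.8333)·(-3.6667) + (0.1667)·(-1.6667) + (1.1667)·(2.3333) + (3.1667)·(-0.6667) + (0.1667)·(3.3333)) / 5 = 10.6667/5 = 2.1333
  s[V,V] = ((-1.5)·(-1.5) + (-0.5)·(-0.5) + (-2.5)·(-2.5) + (3.5)·(3.5) + (-1.5)·(-1.5) + (2.5)·(2.5)) / 5 = 29.5/5 = 5.9
  s[V,W] = ((-1.5)·(0.3333) + (-0.5)·(-3.6667) + (-2.5)·(-1.6667) + (3.5)·(2.3333) + (-1.5)·(-0.6667) + (2.5)·(3.3333)) / 5 = 23/5 = 4.6
  s[W,W] = ((0.3333)·(0.3333) + (-3.6667)·(-3.6667) + (-1.6667)·(-1.6667) + (2.3333)·(2.3333) + (-0.6667)·(-0.6667) + (3.3333)·(3.3333)) / 5 = 33.3333/5 = 6.6667
  Sample standard deviations s_i = √(s[i,i]):
  s(U) = √(4.5667) = 2.137
  s(V) = √(5.9) = 2.429
  s(W) = √(6.6667) = 2.582

Step 3 — r_{ij} = s_{ij} / (s_i · s_j):
  r[U,U] = 1 (diagonal).
  r[U,V] = 0.7 / (2.137 · 2.429) = 0.7 / 5.1907 = 0.1349
  r[U,W] = 2.1333 / (2.137 · 2.582) = 2.1333 / 5.5176 = 0.3866
  r[V,V] = 1 (diagonal).
  r[V,W] = 4.6 / (2.429 · 2.582) = 4.6 / 6.2716 = 0.7335
  r[W,W] = 1 (diagonal).

R is symmetric with unit diagonal. Assembling:

R = [[1, 0.1349, 0.3866],
 [0.1349, 1, 0.7335],
 [0.3866, 0.7335, 1]]


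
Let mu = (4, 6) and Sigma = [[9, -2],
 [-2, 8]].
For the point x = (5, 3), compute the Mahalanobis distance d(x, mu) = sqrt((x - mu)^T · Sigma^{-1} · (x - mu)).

Step 1 — centre the observation: (x - mu) = (1, -3).

Step 2 — invert Sigma. det(Sigma) = 9·8 - (-2)² = 68.
  Sigma^{-1} = (1/det) · [[d, -b], [-b, a]] = [[0.1176, 0.0294],
 [0.0294, 0.1324]].

Step 3 — form the quadratic (x - mu)^T · Sigma^{-1} · (x - mu):
  Sigma^{-1} · (x - mu) = (0.0294, -0.3676).
  (x - mu)^T · [Sigma^{-1} · (x - mu)] = (1)·(0.0294) + (-3)·(-0.3676) = 1.1324.

Step 4 — take square root: d = √(1.1324) ≈ 1.0641.

d(x, mu) = √(1.1324) ≈ 1.0641


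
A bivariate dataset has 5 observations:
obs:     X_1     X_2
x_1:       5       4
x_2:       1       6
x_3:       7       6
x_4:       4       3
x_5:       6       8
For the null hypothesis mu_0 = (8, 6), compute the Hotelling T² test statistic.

Step 1 — sample mean vector:
  mean(X_1) = (5 + 1 + 7 + 4 + 6) / 5 = 23/5 = 4.6
  mean(X_2) = (4 + 6 + 6 + 3 + 8) / 5 = 27/5 = 5.4
  x̄ = (4.6, 5.4),  deviation x̄ - mu_0 = (4.6, 5.4) - (8, 6) = (-3.4, -0.6).

Step 2 — sample covariance matrix, S[i,j] = (1/(n-1)) · Σ_k (x_{k,i} - mean_i) · (x_{k,j} - mean_j), divisor n-1 = 4:
  S[X_1,X_1] = ((0.4)·(0.4) + (-3.6)·(-3.6) + (2.4)·(2.4) + (-0.6)·(-0.6) + (1.4)·(1.4)) / 4 = 21.2/4 = 5.3
  S[X_1,X_2] = ((0.4)·(-1.4) + (-3.6)·(0.6) + (2.4)·(0.6) + (-0.6)·(-2.4) + (1.4)·(2.6)) / 4 = 3.8/4 = 0.95
  S[X_2,X_2] = ((-1.4)·(-1.4) + (0.6)·(0.6) + (0.6)·(0.6) + (-2.4)·(-2.4) + (2.6)·(2.6)) / 4 = 15.2/4 = 3.8
  S = [[5.3, 0.95],
 [0.95, 3.8]].

Step 3 — invert S. det(S) = 5.3·3.8 - (0.95)² = 19.2375.
  S^{-1} = (1/det) · [[d, -b], [-b, a]] = [[0.1975, -0.0494],
 [-0.0494, 0.2755]].

Step 4 — quadratic form (x̄ - mu_0)^T · S^{-1} · (x̄ - mu_0):
  S^{-1} · (x̄ - mu_0) = (-0.642, 0.0026),
  (x̄ - mu_0)^T · [...] = (-3.4)·(-0.642) + (-0.6)·(0.0026) = 2.1812.

Step 5 — scale by n: T² = 5 · 2.1812 = 10.9058.

T² ≈ 10.9058


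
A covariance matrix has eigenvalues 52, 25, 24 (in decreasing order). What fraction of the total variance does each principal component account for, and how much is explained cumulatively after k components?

Step 1 — total variance = trace(Sigma) = Σ λ_i = 52 + 25 + 24 = 101.

Step 2 — fraction explained by component i = λ_i / Σ λ:
  PC1: 52/101 = 0.5149
  PC2: 25/101 = 0.2475
  PC3: 24/101 = 0.2376

Step 3 — cumulative fraction after k components = (λ_1 + ... + λ_k) / Σ λ:
  k = 1: 52/101 = 0.5149
  k = 2: (52 + 25)/101 = 77/101 = 0.7624
  k = 3: (52 + 25 + 24)/101 = 101/101 = 1

Summary (fraction, with percent):

explained: PC1 0.5149 (51.49%), PC2 0.2475 (24.75%), PC3 0.2376 (23.76%);  cumulative: 0.5149, 0.7624, 1


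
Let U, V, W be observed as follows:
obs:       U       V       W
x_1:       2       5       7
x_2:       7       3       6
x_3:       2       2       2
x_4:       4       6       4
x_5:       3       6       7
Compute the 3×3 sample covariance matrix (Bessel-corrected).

Step 1 — column means:
  mean(U) = (2 + 7 + 2 + 4 + 3) / 5 = 18/5 = 3.6
  mean(V) = (5 + 3 + 2 + 6 + 6) / 5 = 22/5 = 4.4
  mean(W) = (7 + 6 + 2 + 4 + 7) / 5 = 26/5 = 5.2

Step 2 — sample covariance S[i,j] = (1/(n-1)) · Σ_k (x_{k,i} - mean_i) · (x_{k,j} - mean_j), with n-1 = 4.
  S[U,U] = ((-1.6)·(-1.6) + (3.4)·(3.4) + (-1.6)·(-1.6) + (0.4)·(0.4) + (-0.6)·(-0.6)) / 4 = 17.2/4 = 4.3
  S[U,V] = ((-1.6)·(0.6) + (3.4)·(-1.4) + (-1.6)·(-2.4) + (0.4)·(1.6) + (-0.6)·(1.6)) / 4 = -2.2/4 = -0.55
  S[U,W] = ((-1.6)·(1.8) + (3.4)·(0.8) + (-1.6)·(-3.2) + (0.4)·(-1.2) + (-0.6)·(1.8)) / 4 = 3.4/4 = 0.85
  S[V,V] = ((0.6)·(0.6) + (-1.4)·(-1.4) + (-2.4)·(-2.4) + (1.6)·(1.6) + (1.6)·(1.6)) / 4 = 13.2/4 = 3.3
  S[V,W] = ((0.6)·(1.8) + (-1.4)·(0.8) + (-2.4)·(-3.2) + (1.6)·(-1.2) + (1.6)·(1.8)) / 4 = 8.6/4 = 2.15
  S[W,W] = ((1.8)·(1.8) + (0.8)·(0.8) + (-3.2)·(-3.2) + (-1.2)·(-1.2) + (1.8)·(1.8)) / 4 = 18.8/4 = 4.7

S is symmetric (S[j,i] = S[i,j]). Assembling:

S = [[4.3, -0.55, 0.85],
 [-0.55, 3.3, 2.15],
 [0.85, 2.15, 4.7]]


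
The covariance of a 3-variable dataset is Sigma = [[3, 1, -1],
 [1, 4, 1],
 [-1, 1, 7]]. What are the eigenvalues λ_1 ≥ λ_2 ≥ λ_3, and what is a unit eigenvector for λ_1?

Step 1 — characteristic polynomial p(λ) = det(λI - Sigma) = λ³ - tr·λ² + c_1·λ - det, where tr = trace, c_1 = sum of the principal 2×2 minors, det = det(Sigma):
  tr = 3 + 4 + 7 = 14,
  c_1 = (3·4 - (1)²) + (3·7 - (-1)²) + (4·7 - (1)²) = 11 + 20 + 27 = 58,
  det = 3·(4·7 - (1)²) - (1)·((1)·7 - (1)·(-1)) + (-1)·((1)·(1) - 4·(-1)) = 3·(27) - (1)·(8) + (-1)·(5) = 68.
  So p(λ) = λ³ - 14λ² + 58λ - 68.
Step 2 — look for an integer root (rational root theorem: any rational root is an integer divisor of 68). Testing λ = 2:
  p(2) = 8 - 56 + 116 - 68 = 0  ✓
  Dividing out (λ - 2): p(λ) = (λ - 2)(λ² - 12λ + 34).
Step 3 — remaining eigenvalues from the quadratic λ² - 12λ + 34 = 0:
  Δ = 12² - 4·34 = 144 - 136 = 8,  λ = (12 ± √8)/2 = (12 ± 2.8284)/2 ≈ 7.4142 or 4.5858.
  Sorted: λ_1 = 7.4142,  λ_2 = 4.5858,  λ_3 = 2  (check: sum = 14 = tr ✓).

Step 4 — unit eigenvector for λ_1 ≈ 7.4142: v spans the null space of (Sigma - λ_1 I), whose rows are
  r_1 = (-4.4142, 1, -1),  r_2 = (1, -3.4142, 1),  r_3 = (-1, 1, -0.4142).
  v is orthogonal to every row, so take v ∝ r_1 × r_2 = ((1)·(1) - (-1)·(-3.4142), (-1)·(1) - (-4.4142)·(1), (-4.4142)·(-3.4142) - (1)·(1)) ≈ (-2.4142, 3.4142, 14.0711).
  Rescale (multiply by -1 so the first nonzero entry is positive): u = (2.4142, -3.4142, -14.0711).
  ||u|| = √((2.4142)² + (-3.4142)² + (-14.0711)²) = √(215.4802) ≈ 14.6792,  v_1 = u/||u|| ≈ (0.1645, -0.2326, -0.9586) (||v_1|| = 1).

λ_1 = 7.4142,  λ_2 = 4.5858,  λ_3 = 2;  v_1 ≈ (0.1645, -0.2326, -0.9586)


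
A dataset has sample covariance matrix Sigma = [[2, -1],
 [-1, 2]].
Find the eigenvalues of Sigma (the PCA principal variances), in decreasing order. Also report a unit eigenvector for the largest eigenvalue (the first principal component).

Step 1 — characteristic polynomial of 2×2 Sigma:
  det(Sigma - λI) = λ² - trace · λ + det = 0.
  trace = 2 + 2 = 4, det = 2·2 - (-1)² = 3.
Step 2 — discriminant:
  Δ = trace² - 4·det = 16 - 12 = 4.
Step 3 — eigenvalues:
  λ = (trace ± √Δ)/2 = (4 ± 2)/2,
  λ_1 = 3,  λ_2 = 1.

Step 4 — unit eigenvector for λ_1: solve (Sigma - λ_1 I)v = 0. First row:
  (2 - 3)·v_x + (-1)·v_y = 0, i.e. (-1)·v_x + (-1)·v_y = 0,
  so v ∝ (b, λ_1 - a) = (-1, 1); multiply by -1 so the first entry is positive: u = (1, -1).
  ||u|| = √((1)² + (-1)²) = √(2) ≈ 1.4142,
  v_1 = u/||u|| ≈ (0.7071, -0.7071) (||v_1|| = 1).

λ_1 = 3,  λ_2 = 1;  v_1 ≈ (0.7071, -0.7071)


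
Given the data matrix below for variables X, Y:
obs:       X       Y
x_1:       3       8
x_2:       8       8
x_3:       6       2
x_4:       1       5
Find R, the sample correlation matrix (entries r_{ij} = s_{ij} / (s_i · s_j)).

Step 1 — column means:
  mean(X) = (3 + 8 + 6 + 1) / 4 = 18/4 = 4.5
  mean(Y) = (8 + 8 + 2 + 5) / 4 = 23/4 = 5.75

Step 2 — sample variances and covariances s[i,j] = (1/(n-1)) · Σ_k (x_{k,i} - mean_i) · (x_{k,j} - mean_j), with n-1 = 3:
  s[X,X] = ((-1.5)·(-1.5) + (3.5)·(3.5) + (1.5)·(1.5) + (-3.5)·(-3.5)) / 3 = 29/3 = 9.6667
  s[X,Y] = ((-1.5)·(2.25) + (3.5)·(2.25) + (1.5)·(-3.75) + (-3.5)·(-0.75)) / 3 = 1.5/3 = 0.5
  s[Y,Y] = ((2.25)·(2.25) + (2.25)·(2.25) + (-3.75)·(-3.75) + (-0.75)·(-0.75)) / 3 = 24.75/3 = 8.25
  Sample standard deviations s_i = √(s[i,i]):
  s(X) = √(9.6667) = 3.1091
  s(Y) = √(8.25) = 2.8723

Step 3 — r_{ij} = s_{ij} / (s_i · s_j):
  r[X,X] = 1 (diagonal).
  r[X,Y] = 0.5 / (3.1091 · 2.8723) = 0.5 / 8.9303 = 0.056
  r[Y,Y] = 1 (diagonal).

R is symmetric with unit diagonal. Assembling:

R = [[1, 0.056],
 [0.056, 1]]


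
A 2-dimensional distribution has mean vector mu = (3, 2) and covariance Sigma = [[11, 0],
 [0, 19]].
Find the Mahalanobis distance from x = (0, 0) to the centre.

Step 1 — centre the observation: (x - mu) = (-3, -2).

Step 2 — invert Sigma. det(Sigma) = 11·19 - (0)² = 209.
  Sigma^{-1} = (1/det) · [[d, -b], [-b, a]] = [[0.0909, 0],
 [0, 0.0526]].

Step 3 — form the quadratic (x - mu)^T · Sigma^{-1} · (x - mu):
  Sigma^{-1} · (x - mu) = (-0.2727, -0.1053).
  (x - mu)^T · [Sigma^{-1} · (x - mu)] = (-3)·(-0.2727) + (-2)·(-0.1053) = 1.0287.

Step 4 — take square root: d = √(1.0287) ≈ 1.0143.

d(x, mu) = √(1.0287) ≈ 1.0143


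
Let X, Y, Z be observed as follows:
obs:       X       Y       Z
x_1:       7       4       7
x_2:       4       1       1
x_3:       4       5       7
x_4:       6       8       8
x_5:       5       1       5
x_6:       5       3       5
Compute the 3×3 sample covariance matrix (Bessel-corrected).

Step 1 — column means:
  mean(X) = (7 + 4 + 4 + 6 + 5 + 5) / 6 = 31/6 = 5.1667
  mean(Y) = (4 + 1 + 5 + 8 + 1 + 3) / 6 = 22/6 = 3.6667
  mean(Z) = (7 + 1 + 7 + 8 + 5 + 5) / 6 = 33/6 = 5.5

Step 2 — sample covariance S[i,j] = (1/(n-1)) · Σ_k (x_{k,i} - mean_i) · (x_{k,j} - mean_j), with n-1 = 5.
  S[X,X] = ((1.8333)·(1.8333) + (-1.1667)·(-1.1667) + (-1.1667)·(-1.1667) + (0.8333)·(0.8333) + (-0.1667)·(-0.1667) + (-0.1667)·(-0.1667)) / 5 = 6.8333/5 = 1.3667
  S[X,Y] = ((1.8333)·(0.3333) + (-1.1667)·(-2.6667) + (-1.1667)·(1.3333) + (0.8333)·(4.3333) + (-0.1667)·(-2.6667) + (-0.1667)·(-0.6667)) / 5 = 6.3333/5 = 1.2667
  S[X,Z] = ((1.8333)·(1.5) + (-1.1667)·(-4.5) + (-1.1667)·(1.5) + (0.8333)·(2.5) + (-0.1667)·(-0.5) + (-0.1667)·(-0.5)) / 5 = 8.5/5 = 1.7
  S[Y,Y] = ((0.3333)·(0.3333) + (-2.6667)·(-2.6667) + (1.3333)·(1.3333) + (4.3333)·(4.3333) + (-2.6667)·(-2.6667) + (-0.6667)·(-0.6667)) / 5 = 35.3333/5 = 7.0667
  S[Y,Z] = ((0.3333)·(1.5) + (-2.6667)·(-4.5) + (1.3333)·(1.5) + (4.3333)·(2.5) + (-2.6667)·(-0.5) + (-0.6667)·(-0.5)) / 5 = 27/5 = 5.4
  S[Z,Z] = ((1.5)·(1.5) + (-4.5)·(-4.5) + (1.5)·(1.5) + (2.5)·(2.5) + (-0.5)·(-0.5) + (-0.5)·(-0.5)) / 5 = 31.5/5 = 6.3

S is symmetric (S[j,i] = S[i,j]). Assembling:

S = [[1.3667, 1.2667, 1.7],
 [1.2667, 7.0667, 5.4],
 [1.7, 5.4, 6.3]]


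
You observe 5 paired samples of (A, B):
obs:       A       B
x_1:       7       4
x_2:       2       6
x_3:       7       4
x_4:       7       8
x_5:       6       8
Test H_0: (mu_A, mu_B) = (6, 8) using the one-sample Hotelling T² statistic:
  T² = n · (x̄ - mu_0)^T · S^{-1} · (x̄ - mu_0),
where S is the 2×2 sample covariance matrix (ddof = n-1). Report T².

Step 1 — sample mean vector:
  mean(A) = (7 + 2 + 7 + 7 + 6) / 5 = 29/5 = 5.8
  mean(B) = (4 + 6 + 4 + 8 + 8) / 5 = 30/5 = 6
  x̄ = (5.8, 6),  deviation x̄ - mu_0 = (5.8, 6) - (6, 8) = (-0.2, -2).

Step 2 — sample covariance matrix, S[i,j] = (1/(n-1)) · Σ_k (x_{k,i} - mean_i) · (x_{k,j} - mean_j), divisor n-1 = 4:
  S[A,A] = ((1.2)·(1.2) + (-3.8)·(-3.8) + (1.2)·(1.2) + (1.2)·(1.2) + (0.2)·(0.2)) / 4 = 18.8/4 = 4.7
  S[A,B] = ((1.2)·(-2) + (-3.8)·(0) + (1.2)·(-2) + (1.2)·(2) + (0.2)·(2)) / 4 = -2/4 = -0.5
  S[B,B] = ((-2)·(-2) + (0)·(0) + (-2)·(-2) + (2)·(2) + (2)·(2)) / 4 = 16/4 = 4
  S = [[4.7, -0.5],
 [-0.5, 4]].

Step 3 — invert S. det(S) = 4.7·4 - (-0.5)² = 18.55.
  S^{-1} = (1/det) · [[d, -b], [-b, a]] = [[0.2156, 0.027],
 [0.027, 0.2534]].

Step 4 — quadratic form (x̄ - mu_0)^T · S^{-1} · (x̄ - mu_0):
  S^{-1} · (x̄ - mu_0) = (-0.097, -0.5121),
  (x̄ - mu_0)^T · [...] = (-0.2)·(-0.097) + (-2)·(-0.5121) = 1.0437.

Step 5 — scale by n: T² = 5 · 1.0437 = 5.2183.

T² ≈ 5.2183


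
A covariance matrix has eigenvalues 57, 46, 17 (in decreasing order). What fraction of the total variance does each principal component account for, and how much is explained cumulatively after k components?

Step 1 — total variance = trace(Sigma) = Σ λ_i = 57 + 46 + 17 = 120.

Step 2 — fraction explained by component i = λ_i / Σ λ:
  PC1: 57/120 = 0.475
  PC2: 46/120 = 0.3833
  PC3: 17/120 = 0.1417

Step 3 — cumulative fraction after k components = (λ_1 + ... + λ_k) / Σ λ:
  k = 1: 57/120 = 0.475
  k = 2: (57 + 46)/120 = 103/120 = 0.8583
  k = 3: (57 + 46 + 17)/120 = 120/120 = 1

Summary (fraction, with percent):

explained: PC1 0.475 (47.5%), PC2 0.3833 (38.33%), PC3 0.1417 (14.17%);  cumulative: 0.475, 0.8583, 1


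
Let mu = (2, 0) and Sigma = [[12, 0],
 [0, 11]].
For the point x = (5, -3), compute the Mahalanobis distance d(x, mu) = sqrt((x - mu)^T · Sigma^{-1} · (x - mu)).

Step 1 — centre the observation: (x - mu) = (3, -3).

Step 2 — invert Sigma. det(Sigma) = 12·11 - (0)² = 132.
  Sigma^{-1} = (1/det) · [[d, -b], [-b, a]] = [[0.0833, 0],
 [0, 0.0909]].

Step 3 — form the quadratic (x - mu)^T · Sigma^{-1} · (x - mu):
  Sigma^{-1} · (x - mu) = (0.25, -0.2727).
  (x - mu)^T · [Sigma^{-1} · (x - mu)] = (3)·(0.25) + (-3)·(-0.2727) = 1.5682.

Step 4 — take square root: d = √(1.5682) ≈ 1.2523.

d(x, mu) = √(1.5682) ≈ 1.2523


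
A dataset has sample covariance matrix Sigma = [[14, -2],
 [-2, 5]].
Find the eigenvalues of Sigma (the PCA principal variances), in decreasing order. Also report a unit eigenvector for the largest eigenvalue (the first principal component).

Step 1 — characteristic polynomial of 2×2 Sigma:
  det(Sigma - λI) = λ² - trace · λ + det = 0.
  trace = 14 + 5 = 19, det = 14·5 - (-2)² = 66.
Step 2 — discriminant:
  Δ = trace² - 4·det = 361 - 264 = 97.
Step 3 — eigenvalues:
  λ = (trace ± √Δ)/2 = (19 ± 9.8489)/2,
  λ_1 = 14.4244,  λ_2 = 4.5756.

Step 4 — unit eigenvector for λ_1: solve (Sigma - λ_1 I)v = 0. First row:
  (14 - 14.4244)·v_x + (-2)·v_y = 0, i.e. (-0.4244)·v_x + (-2)·v_y = 0,
  so v ∝ (b, λ_1 - a) = (-2, 0.4244); multiply by -1 so the first entry is positive: u = (2, -0.4244).
  ||u|| = √((2)² + (-0.4244)²) = √(4.1801) ≈ 2.0445,
  v_1 = u/||u|| ≈ (0.9782, -0.2076) (||v_1|| = 1).

λ_1 = 14.4244,  λ_2 = 4.5756;  v_1 ≈ (0.9782, -0.2076)


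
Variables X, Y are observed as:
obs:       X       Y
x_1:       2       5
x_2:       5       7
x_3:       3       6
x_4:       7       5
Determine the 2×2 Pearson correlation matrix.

Step 1 — column means:
  mean(X) = (2 + 5 + 3 + 7) / 4 = 17/4 = 4.25
  mean(Y) = (5 + 7 + 6 + 5) / 4 = 23/4 = 5.75

Step 2 — sample variances and covariances s[i,j] = (1/(n-1)) · Σ_k (x_{k,i} - mean_i) · (x_{k,j} - mean_j), with n-1 = 3:
  s[X,X] = ((-2.25)·(-2.25) + (0.75)·(0.75) + (-1.25)·(-1.25) + (2.75)·(2.75)) / 3 = 14.75/3 = 4.9167
  s[X,Y] = ((-2.25)·(-0.75) + (0.75)·(1.25) + (-1.25)·(0.25) + (2.75)·(-0.75)) / 3 = 0.25/3 = 0.0833
  s[Y,Y] = ((-0.75)·(-0.75) + (1.25)·(1.25) + (0.25)·(0.25) + (-0.75)·(-0.75)) / 3 = 2.75/3 = 0.9167
  Sample standard deviations s_i = √(s[i,i]):
  s(X) = √(4.9167) = 2.2174
  s(Y) = √(0.9167) = 0.9574

Step 3 — r_{ij} = s_{ij} / (s_i · s_j):
  r[X,X] = 1 (diagonal).
  r[X,Y] = 0.0833 / (2.2174 · 0.9574) = 0.0833 / 2.123 = 0.0393
  r[Y,Y] = 1 (diagonal).

R is symmetric with unit diagonal. Assembling:

R = [[1, 0.0393],
 [0.0393, 1]]


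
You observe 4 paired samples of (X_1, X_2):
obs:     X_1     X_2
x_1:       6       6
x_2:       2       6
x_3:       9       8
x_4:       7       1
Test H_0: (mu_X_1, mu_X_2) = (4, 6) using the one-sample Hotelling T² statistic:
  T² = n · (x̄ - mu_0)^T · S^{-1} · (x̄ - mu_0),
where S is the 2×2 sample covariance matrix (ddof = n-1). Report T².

Step 1 — sample mean vector:
  mean(X_1) = (6 + 2 + 9 + 7) / 4 = 24/4 = 6
  mean(X_2) = (6 + 6 + 8 + 1) / 4 = 21/4 = 5.25
  x̄ = (6, 5.25),  deviation x̄ - mu_0 = (6, 5.25) - (4, 6) = (2, -0.75).

Step 2 — sample covariance matrix, S[i,j] = (1/(n-1)) · Σ_k (x_{k,i} - mean_i) · (x_{k,j} - mean_j), divisor n-1 = 3:
  S[X_1,X_1] = ((0)·(0) + (-4)·(-4) + (3)·(3) + (1)·(1)) / 3 = 26/3 = 8.6667
  S[X_1,X_2] = ((0)·(0.75) + (-4)·(0.75) + (3)·(2.75) + (1)·(-4.25)) / 3 = 1/3 = 0.3333
  S[X_2,X_2] = ((0.75)·(0.75) + (0.75)·(0.75) + (2.75)·(2.75) + (-4.25)·(-4.25)) / 3 = 26.75/3 = 8.9167
  S = [[8.6667, 0.3333],
 [0.3333, 8.9167]].

Step 3 — invert S. det(S) = 8.6667·8.9167 - (0.3333)² = 77.1667.
  S^{-1} = (1/det) · [[d, -b], [-b, a]] = [[0.1156, -0.0043],
 [-0.0043, 0.1123]].

Step 4 — quadratic form (x̄ - mu_0)^T · S^{-1} · (x̄ - mu_0):
  S^{-1} · (x̄ - mu_0) = (0.2343, -0.0929),
  (x̄ - mu_0)^T · [...] = (2)·(0.2343) + (-0.75)·(-0.0929) = 0.5383.

Step 5 — scale by n: T² = 4 · 0.5383 = 2.1533.

T² ≈ 2.1533


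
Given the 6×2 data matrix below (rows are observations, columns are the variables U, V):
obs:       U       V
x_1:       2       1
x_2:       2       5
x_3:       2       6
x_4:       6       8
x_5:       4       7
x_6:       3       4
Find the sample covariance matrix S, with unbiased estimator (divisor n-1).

Step 1 — column means:
  mean(U) = (2 + 2 + 2 + 6 + 4 + 3) / 6 = 19/6 = 3.1667
  mean(V) = (1 + 5 + 6 + 8 + 7 + 4) / 6 = 31/6 = 5.1667

Step 2 — sample covariance S[i,j] = (1/(n-1)) · Σ_k (x_{k,i} - mean_i) · (x_{k,j} - mean_j), with n-1 = 5.
  S[U,U] = ((-1.1667)·(-1.1667) + (-1.1667)·(-1.1667) + (-1.1667)·(-1.1667) + (2.8333)·(2.8333) + (0.8333)·(0.8333) + (-0.1667)·(-0.1667)) / 5 = 12.8333/5 = 2.5667
  S[U,V] = ((-1.1667)·(-4.1667) + (-1.1667)·(-0.1667) + (-1.1667)·(0.8333) + (2.8333)·(2.8333) + (0.8333)·(1.8333) + (-0.1667)·(-1.1667)) / 5 = 13.8333/5 = 2.7667
  S[V,V] = ((-4.1667)·(-4.1667) + (-0.1667)·(-0.1667) + (0.8333)·(0.8333) + (2.8333)·(2.8333) + (1.8333)·(1.8333) + (-1.1667)·(-1.1667)) / 5 = 30.8333/5 = 6.1667

S is symmetric (S[j,i] = S[i,j]). Assembling:

S = [[2.5667, 2.7667],
 [2.7667, 6.1667]]


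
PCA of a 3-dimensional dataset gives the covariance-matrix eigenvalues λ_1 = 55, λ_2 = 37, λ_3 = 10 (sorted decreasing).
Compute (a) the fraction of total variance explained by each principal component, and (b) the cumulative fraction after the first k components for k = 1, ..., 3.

Step 1 — total variance = trace(Sigma) = Σ λ_i = 55 + 37 + 10 = 102.

Step 2 — fraction explained by component i = λ_i / Σ λ:
  PC1: 55/102 = 0.5392
  PC2: 37/102 = 0.3627
  PC3: 10/102 = 0.098

Step 3 — cumulative fraction after k components = (λ_1 + ... + λ_k) / Σ λ:
  k = 1: 55/102 = 0.5392
  k = 2: (55 + 37)/102 = 92/102 = 0.902
  k = 3: (55 + 37 + 10)/102 = 102/102 = 1

Summary (fraction, with percent):

explained: PC1 0.5392 (53.92%), PC2 0.3627 (36.27%), PC3 0.098 (9.8%);  cumulative: 0.5392, 0.902, 1


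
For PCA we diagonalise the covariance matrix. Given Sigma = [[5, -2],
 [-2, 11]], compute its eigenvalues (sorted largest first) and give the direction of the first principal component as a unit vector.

Step 1 — characteristic polynomial of 2×2 Sigma:
  det(Sigma - λI) = λ² - trace · λ + det = 0.
  trace = 5 + 11 = 16, det = 5·11 - (-2)² = 51.
Step 2 — discriminant:
  Δ = trace² - 4·det = 256 - 204 = 52.
Step 3 — eigenvalues:
  λ = (trace ± √Δ)/2 = (16 ± 7.2111)/2,
  λ_1 = 11.6056,  λ_2 = 4.3944.

Step 4 — unit eigenvector for λ_1: solve (Sigma - λ_1 I)v = 0. First row:
  (5 - 11.6056)·v_x + (-2)·v_y = 0, i.e. (-6.6056)·v_x + (-2)·v_y = 0,
  so v ∝ (b, λ_1 - a) = (-2, 6.6056); multiply by -1 so the first entry is positive: u = (2, -6.6056).
  ||u|| = √((2)² + (-6.6056)²) = √(47.6333) ≈ 6.9017,
  v_1 = u/||u|| ≈ (0.2898, -0.9571) (||v_1|| = 1).

λ_1 = 11.6056,  λ_2 = 4.3944;  v_1 ≈ (0.2898, -0.9571)


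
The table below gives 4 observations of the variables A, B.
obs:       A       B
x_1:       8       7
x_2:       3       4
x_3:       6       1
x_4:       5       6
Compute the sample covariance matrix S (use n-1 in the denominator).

Step 1 — column means:
  mean(A) = (8 + 3 + 6 + 5) / 4 = 22/4 = 5.5
  mean(B) = (7 + 4 + 1 + 6) / 4 = 18/4 = 4.5

Step 2 — sample covariance S[i,j] = (1/(n-1)) · Σ_k (x_{k,i} - mean_i) · (x_{k,j} - mean_j), with n-1 = 3.
  S[A,A] = ((2.5)·(2.5) + (-2.5)·(-2.5) + (0.5)·(0.5) + (-0.5)·(-0.5)) / 3 = 13/3 = 4.3333
  S[A,B] = ((2.5)·(2.5) + (-2.5)·(-0.5) + (0.5)·(-3.5) + (-0.5)·(1.5)) / 3 = 5/3 = 1.6667
  S[B,B] = ((2.5)·(2.5) + (-0.5)·(-0.5) + (-3.5)·(-3.5) + (1.5)·(1.5)) / 3 = 21/3 = 7

S is symmetric (S[j,i] = S[i,j]). Assembling:

S = [[4.3333, 1.6667],
 [1.6667, 7]]


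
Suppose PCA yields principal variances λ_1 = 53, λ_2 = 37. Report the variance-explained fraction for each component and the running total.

Step 1 — total variance = trace(Sigma) = Σ λ_i = 53 + 37 = 90.

Step 2 — fraction explained by component i = λ_i / Σ λ:
  PC1: 53/90 = 0.5889
  PC2: 37/90 = 0.4111

Step 3 — cumulative fraction after k components = (λ_1 + ... + λ_k) / Σ λ:
  k = 1: 53/90 = 0.5889
  k = 2: (53 + 37)/90 = 90/90 = 1

Summary (fraction, with percent):

explained: PC1 0.5889 (58.89%), PC2 0.4111 (41.11%);  cumulative: 0.5889, 1


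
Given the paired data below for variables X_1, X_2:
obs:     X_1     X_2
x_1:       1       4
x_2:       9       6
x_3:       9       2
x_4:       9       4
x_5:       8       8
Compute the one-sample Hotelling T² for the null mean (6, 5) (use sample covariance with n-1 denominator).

Step 1 — sample mean vector:
  mean(X_1) = (1 + 9 + 9 + 9 + 8) / 5 = 36/5 = 7.2
  mean(X_2) = (4 + 6 + 2 + 4 + 8) / 5 = 24/5 = 4.8
  x̄ = (7.2, 4.8),  deviation x̄ - mu_0 = (7.2, 4.8) - (6, 5) = (1.2, -0.2).

Step 2 — sample covariance matrix, S[i,j] = (1/(n-1)) · Σ_k (x_{k,i} - mean_i) · (x_{k,j} - mean_j), divisor n-1 = 4:
  S[X_1,X_1] = ((-6.2)·(-6.2) + (1.8)·(1.8) + (1.8)·(1.8) + (1.8)·(1.8) + (0.8)·(0.8)) / 4 = 48.8/4 = 12.2
  S[X_1,X_2] = ((-6.2)·(-0.8) + (1.8)·(1.2) + (1.8)·(-2.8) + (1.8)·(-0.8) + (0.8)·(3.2)) / 4 = 3.2/4 = 0.8
  S[X_2,X_2] = ((-0.8)·(-0.8) + (1.2)·(1.2) + (-2.8)·(-2.8) + (-0.8)·(-0.8) + (3.2)·(3.2)) / 4 = 20.8/4 = 5.2
  S = [[12.2, 0.8],
 [0.8, 5.2]].

Step 3 — invert S. det(S) = 12.2·5.2 - (0.8)² = 62.8.
  S^{-1} = (1/det) · [[d, -b], [-b, a]] = [[0.0828, -0.0127],
 [-0.0127, 0.1943]].

Step 4 — quadratic form (x̄ - mu_0)^T · S^{-1} · (x̄ - mu_0):
  S^{-1} · (x̄ - mu_0) = (0.1019, -0.0541),
  (x̄ - mu_0)^T · [...] = (1.2)·(0.1019) + (-0.2)·(-0.0541) = 0.1331.

Step 5 — scale by n: T² = 5 · 0.1331 = 0.6656.

T² ≈ 0.6656


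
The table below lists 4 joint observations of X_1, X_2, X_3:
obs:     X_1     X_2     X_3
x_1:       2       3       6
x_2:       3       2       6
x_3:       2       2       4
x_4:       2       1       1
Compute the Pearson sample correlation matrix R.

Step 1 — column means:
  mean(X_1) = (2 + 3 + 2 + 2) / 4 = 9/4 = 2.25
  mean(X_2) = (3 + 2 + 2 + 1) / 4 = 8/4 = 2
  mean(X_3) = (6 + 6 + 4 + 1) / 4 = 17/4 = 4.25

Step 2 — sample variances and covariances s[i,j] = (1/(n-1)) · Σ_k (x_{k,i} - mean_i) · (x_{k,j} - mean_j), with n-1 = 3:
  s[X_1,X_1] = ((-0.25)·(-0.25) + (0.75)·(0.75) + (-0.25)·(-0.25) + (-0.25)·(-0.25)) / 3 = 0.75/3 = 0.25
  s[X_1,X_2] = ((-0.25)·(1) + (0.75)·(0) + (-0.25)·(0) + (-0.25)·(-1)) / 3 = 0/3 = 0
  s[X_1,X_3] = ((-0.25)·(1.75) + (0.75)·(1.75) + (-0.25)·(-0.25) + (-0.25)·(-3.25)) / 3 = 1.75/3 = 0.5833
  s[X_2,X_2] = ((1)·(1) + (0)·(0) + (0)·(0) + (-1)·(-1)) / 3 = 2/3 = 0.6667
  s[X_2,X_3] = ((1)·(1.75) + (0)·(1.75) + (0)·(-0.25) + (-1)·(-3.25)) / 3 = 5/3 = 1.6667
  s[X_3,X_3] = ((1.75)·(1.75) + (1.75)·(1.75) + (-0.25)·(-0.25) + (-3.25)·(-3.25)) / 3 = 16.75/3 = 5.5833
  Sample standard deviations s_i = √(s[i,i]):
  s(X_1) = √(0.25) = 0.5
  s(X_2) = √(0.6667) = 0.8165
  s(X_3) = √(5.5833) = 2.3629

Step 3 — r_{ij} = s_{ij} / (s_i · s_j):
  r[X_1,X_1] = 1 (diagonal).
  r[X_1,X_2] = 0 / (0.5 · 0.8165) = 0 / 0.4082 = 0
  r[X_1,X_3] = 0.5833 / (0.5 · 2.3629) = 0.5833 / 1.1815 = 0.4937
  r[X_2,X_2] = 1 (diagonal).
  r[X_2,X_3] = 1.6667 / (0.8165 · 2.3629) = 1.6667 / 1.9293 = 0.8639
  r[X_3,X_3] = 1 (diagonal).

R is symmetric with unit diagonal. Assembling:

R = [[1, 0, 0.4937],
 [0, 1, 0.8639],
 [0.4937, 0.8639, 1]]


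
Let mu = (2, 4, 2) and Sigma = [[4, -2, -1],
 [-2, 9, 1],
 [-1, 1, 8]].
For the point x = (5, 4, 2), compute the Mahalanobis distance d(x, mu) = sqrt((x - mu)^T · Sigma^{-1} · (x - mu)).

Step 1 — centre the observation: (x - mu) = (3, 0, 0).

Step 2 — invert Sigma (cofactor / det for 3×3, or solve directly):
  Sigma^{-1} = [[0.2874, 0.0607, 0.0283],
 [0.0607, 0.1255, -0.0081],
 [0.0283, -0.0081, 0.1296]].

Step 3 — form the quadratic (x - mu)^T · Sigma^{-1} · (x - mu):
  Sigma^{-1} · (x - mu) = (0.8623, 0.1822, 0.085).
  (x - mu)^T · [Sigma^{-1} · (x - mu)] = (3)·(0.8623) + (0)·(0.1822) + (0)·(0.085) = 2.587.

Step 4 — take square root: d = √(2.587) ≈ 1.6084.

d(x, mu) = √(2.587) ≈ 1.6084


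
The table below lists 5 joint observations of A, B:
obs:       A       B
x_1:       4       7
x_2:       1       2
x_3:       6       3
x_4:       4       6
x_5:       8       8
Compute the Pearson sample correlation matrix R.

Step 1 — column means:
  mean(A) = (4 + 1 + 6 + 4 + 8) / 5 = 23/5 = 4.6
  mean(B) = (7 + 2 + 3 + 6 + 8) / 5 = 26/5 = 5.2

Step 2 — sample variances and covariances s[i,j] = (1/(n-1)) · Σ_k (x_{k,i} - mean_i) · (x_{k,j} - mean_j), with n-1 = 4:
  s[A,A] = ((-0.6)·(-0.6) + (-3.6)·(-3.6) + (1.4)·(1.4) + (-0.6)·(-0.6) + (3.4)·(3.4)) / 4 = 27.2/4 = 6.8
  s[A,B] = ((-0.6)·(1.8) + (-3.6)·(-3.2) + (1.4)·(-2.2) + (-0.6)·(0.8) + (3.4)·(2.8)) / 4 = 16.4/4 = 4.1
  s[B,B] = ((1.8)·(1.8) + (-3.2)·(-3.2) + (-2.2)·(-2.2) + (0.8)·(0.8) + (2.8)·(2.8)) / 4 = 26.8/4 = 6.7
  Sample standard deviations s_i = √(s[i,i]):
  s(A) = √(6.8) = 2.6077
  s(B) = √(6.7) = 2.5884

Step 3 — r_{ij} = s_{ij} / (s_i · s_j):
  r[A,A] = 1 (diagonal).
  r[A,B] = 4.1 / (2.6077 · 2.5884) = 4.1 / 6.7498 = 0.6074
  r[B,B] = 1 (diagonal).

R is symmetric with unit diagonal. Assembling:

R = [[1, 0.6074],
 [0.6074, 1]]


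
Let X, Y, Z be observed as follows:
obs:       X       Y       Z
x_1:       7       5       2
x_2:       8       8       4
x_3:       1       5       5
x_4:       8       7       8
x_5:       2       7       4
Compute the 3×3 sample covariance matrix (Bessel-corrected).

Step 1 — column means:
  mean(X) = (7 + 8 + 1 + 8 + 2) / 5 = 26/5 = 5.2
  mean(Y) = (5 + 8 + 5 + 7 + 7) / 5 = 32/5 = 6.4
  mean(Z) = (2 + 4 + 5 + 8 + 4) / 5 = 23/5 = 4.6

Step 2 — sample covariance S[i,j] = (1/(n-1)) · Σ_k (x_{k,i} - mean_i) · (x_{k,j} - mean_j), with n-1 = 4.
  S[X,X] = ((1.8)·(1.8) + (2.8)·(2.8) + (-4.2)·(-4.2) + (2.8)·(2.8) + (-3.2)·(-3.2)) / 4 = 46.8/4 = 11.7
  S[X,Y] = ((1.8)·(-1.4) + (2.8)·(1.6) + (-4.2)·(-1.4) + (2.8)·(0.6) + (-3.2)·(0.6)) / 4 = 7.6/4 = 1.9
  S[X,Z] = ((1.8)·(-2.6) + (2.8)·(-0.6) + (-4.2)·(0.4) + (2.8)·(3.4) + (-3.2)·(-0.6)) / 4 = 3.4/4 = 0.85
  S[Y,Y] = ((-1.4)·(-1.4) + (1.6)·(1.6) + (-1.4)·(-1.4) + (0.6)·(0.6) + (0.6)·(0.6)) / 4 = 7.2/4 = 1.8
  S[Y,Z] = ((-1.4)·(-2.6) + (1.6)·(-0.6) + (-1.4)·(0.4) + (0.6)·(3.4) + (0.6)·(-0.6)) / 4 = 3.8/4 = 0.95
  S[Z,Z] = ((-2.6)·(-2.6) + (-0.6)·(-0.6) + (0.4)·(0.4) + (3.4)·(3.4) + (-0.6)·(-0.6)) / 4 = 19.2/4 = 4.8

S is symmetric (S[j,i] = S[i,j]). Assembling:

S = [[11.7, 1.9, 0.85],
 [1.9, 1.8, 0.95],
 [0.85, 0.95, 4.8]]


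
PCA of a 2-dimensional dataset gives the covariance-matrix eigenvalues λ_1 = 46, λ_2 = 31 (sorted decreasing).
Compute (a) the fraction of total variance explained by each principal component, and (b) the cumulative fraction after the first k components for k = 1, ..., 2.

Step 1 — total variance = trace(Sigma) = Σ λ_i = 46 + 31 = 77.

Step 2 — fraction explained by component i = λ_i / Σ λ:
  PC1: 46/77 = 0.5974
  PC2: 31/77 = 0.4026

Step 3 — cumulative fraction after k components = (λ_1 + ... + λ_k) / Σ λ:
  k = 1: 46/77 = 0.5974
  k = 2: (46 + 31)/77 = 77/77 = 1

Summary (fraction, with percent):

explained: PC1 0.5974 (59.74%), PC2 0.4026 (40.26%);  cumulative: 0.5974, 1


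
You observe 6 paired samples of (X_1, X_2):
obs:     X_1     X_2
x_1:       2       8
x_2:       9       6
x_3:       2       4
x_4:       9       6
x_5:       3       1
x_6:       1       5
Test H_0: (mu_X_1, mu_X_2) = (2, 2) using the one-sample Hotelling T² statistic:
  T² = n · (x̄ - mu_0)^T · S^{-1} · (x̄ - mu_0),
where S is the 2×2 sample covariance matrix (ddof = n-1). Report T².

Step 1 — sample mean vector:
  mean(X_1) = (2 + 9 + 2 + 9 + 3 + 1) / 6 = 26/6 = 4.3333
  mean(X_2) = (8 + 6 + 4 + 6 + 1 + 5) / 6 = 30/6 = 5
  x̄ = (4.3333, 5),  deviation x̄ - mu_0 = (4.3333, 5) - (2, 2) = (2.3333, 3).

Step 2 — sample covariance matrix, S[i,j] = (1/(n-1)) · Σ_k (x_{k,i} - mean_i) · (x_{k,j} - mean_j), divisor n-1 = 5:
  S[X_1,X_1] = ((-2.3333)·(-2.3333) + (4.6667)·(4.6667) + (-2.3333)·(-2.3333) + (4.6667)·(4.6667) + (-1.3333)·(-1.3333) + (-3.3333)·(-3.3333)) / 5 = 67.3333/5 = 13.4667
  S[X_1,X_2] = ((-2.3333)·(3) + (4.6667)·(1) + (-2.3333)·(-1) + (4.6667)·(1) + (-1.3333)·(-4) + (-3.3333)·(0)) / 5 = 10/5 = 2
  S[X_2,X_2] = ((3)·(3) + (1)·(1) + (-1)·(-1) + (1)·(1) + (-4)·(-4) + (0)·(0)) / 5 = 28/5 = 5.6
  S = [[13.4667, 2],
 [2, 5.6]].

Step 3 — invert S. det(S) = 13.4667·5.6 - (2)² = 71.4133.
  S^{-1} = (1/det) · [[d, -b], [-b, a]] = [[0.0784, -0.028],
 [-0.028, 0.1886]].

Step 4 — quadratic form (x̄ - mu_0)^T · S^{-1} · (x̄ - mu_0):
  S^{-1} · (x̄ - mu_0) = (0.099, 0.5004),
  (x̄ - mu_0)^T · [...] = (2.3333)·(0.099) + (3)·(0.5004) = 1.732.

Step 5 — scale by n: T² = 6 · 1.732 = 10.3921.

T² ≈ 10.3921


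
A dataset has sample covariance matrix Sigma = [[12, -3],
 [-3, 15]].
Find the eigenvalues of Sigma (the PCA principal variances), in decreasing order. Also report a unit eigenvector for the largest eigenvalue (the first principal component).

Step 1 — characteristic polynomial of 2×2 Sigma:
  det(Sigma - λI) = λ² - trace · λ + det = 0.
  trace = 12 + 15 = 27, det = 12·15 - (-3)² = 171.
Step 2 — discriminant:
  Δ = trace² - 4·det = 729 - 684 = 45.
Step 3 — eigenvalues:
  λ = (trace ± √Δ)/2 = (27 ± 6.7082)/2,
  λ_1 = 16.8541,  λ_2 = 10.1459.

Step 4 — unit eigenvector for λ_1: solve (Sigma - λ_1 I)v = 0. First row:
  (12 - 16.8541)·v_x + (-3)·v_y = 0, i.e. (-4.8541)·v_x + (-3)·v_y = 0,
  so v ∝ (b, λ_1 - a) = (-3, 4.8541); multiply by -1 so the first entry is positive: u = (3, -4.8541).
  ||u|| = √((3)² + (-4.8541)²) = √(32.5623) ≈ 5.7063,
  v_1 = u/||u|| ≈ (0.5257, -0.8507) (||v_1|| = 1).

λ_1 = 16.8541,  λ_2 = 10.1459;  v_1 ≈ (0.5257, -0.8507)


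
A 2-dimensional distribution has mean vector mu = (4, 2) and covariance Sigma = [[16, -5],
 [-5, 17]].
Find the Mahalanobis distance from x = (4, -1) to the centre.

Step 1 — centre the observation: (x - mu) = (0, -3).

Step 2 — invert Sigma. det(Sigma) = 16·17 - (-5)² = 247.
  Sigma^{-1} = (1/det) · [[d, -b], [-b, a]] = [[0.0688, 0.0202],
 [0.0202, 0.0648]].

Step 3 — form the quadratic (x - mu)^T · Sigma^{-1} · (x - mu):
  Sigma^{-1} · (x - mu) = (-0.0607, -0.1943).
  (x - mu)^T · [Sigma^{-1} · (x - mu)] = (0)·(-0.0607) + (-3)·(-0.1943) = 0.583.

Step 4 — take square root: d = √(0.583) ≈ 0.7635.

d(x, mu) = √(0.583) ≈ 0.7635


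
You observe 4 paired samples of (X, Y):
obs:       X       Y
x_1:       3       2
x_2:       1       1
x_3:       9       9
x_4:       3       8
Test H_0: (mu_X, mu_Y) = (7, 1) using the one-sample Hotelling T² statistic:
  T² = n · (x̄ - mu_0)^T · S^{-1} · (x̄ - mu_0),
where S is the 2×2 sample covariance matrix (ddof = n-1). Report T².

Step 1 — sample mean vector:
  mean(X) = (3 + 1 + 9 + 3) / 4 = 16/4 = 4
  mean(Y) = (2 + 1 + 9 + 8) / 4 = 20/4 = 5
  x̄ = (4, 5),  deviation x̄ - mu_0 = (4, 5) - (7, 1) = (-3, 4).

Step 2 — sample covariance matrix, S[i,j] = (1/(n-1)) · Σ_k (x_{k,i} - mean_i) · (x_{k,j} - mean_j), divisor n-1 = 3:
  S[X,X] = ((-1)·(-1) + (-3)·(-3) + (5)·(5) + (-1)·(-1)) / 3 = 36/3 = 12
  S[X,Y] = ((-1)·(-3) + (-3)·(-4) + (5)·(4) + (-1)·(3)) / 3 = 32/3 = 10.6667
  S[Y,Y] = ((-3)·(-3) + (-4)·(-4) + (4)·(4) + (3)·(3)) / 3 = 50/3 = 16.6667
  S = [[12, 10.6667],
 [10.6667, 16.6667]].

Step 3 — invert S. det(S) = 12·16.6667 - (10.6667)² = 86.2222.
  S^{-1} = (1/det) · [[d, -b], [-b, a]] = [[0.1933, -0.1237],
 [-0.1237, 0.1392]].

Step 4 — quadratic form (x̄ - mu_0)^T · S^{-1} · (x̄ - mu_0):
  S^{-1} · (x̄ - mu_0) = (-1.0747, 0.9278),
  (x̄ - mu_0)^T · [...] = (-3)·(-1.0747) + (4)·(0.9278) = 6.9356.

Step 5 — scale by n: T² = 4 · 6.9356 = 27.7423.

T² ≈ 27.7423


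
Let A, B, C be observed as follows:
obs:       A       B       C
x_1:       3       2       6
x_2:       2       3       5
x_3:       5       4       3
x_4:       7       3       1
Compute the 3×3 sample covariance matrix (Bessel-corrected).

Step 1 — column means:
  mean(A) = (3 + 2 + 5 + 7) / 4 = 17/4 = 4.25
  mean(B) = (2 + 3 + 4 + 3) / 4 = 12/4 = 3
  mean(C) = (6 + 5 + 3 + 1) / 4 = 15/4 = 3.75

Step 2 — sample covariance S[i,j] = (1/(n-1)) · Σ_k (x_{k,i} - mean_i) · (x_{k,j} - mean_j), with n-1 = 3.
  S[A,A] = ((-1.25)·(-1.25) + (-2.25)·(-2.25) + (0.75)·(0.75) + (2.75)·(2.75)) / 3 = 14.75/3 = 4.9167
  S[A,B] = ((-1.25)·(-1) + (-2.25)·(0) + (0.75)·(1) + (2.75)·(0)) / 3 = 2/3 = 0.6667
  S[A,C] = ((-1.25)·(2.25) + (-2.25)·(1.25) + (0.75)·(-0.75) + (2.75)·(-2.75)) / 3 = -13.75/3 = -4.5833
  S[B,B] = ((-1)·(-1) + (0)·(0) + (1)·(1) + (0)·(0)) / 3 = 2/3 = 0.6667
  S[B,C] = ((-1)·(2.25) + (0)·(1.25) + (1)·(-0.75) + (0)·(-2.75)) / 3 = -3/3 = -1
  S[C,C] = ((2.25)·(2.25) + (1.25)·(1.25) + (-0.75)·(-0.75) + (-2.75)·(-2.75)) / 3 = 14.75/3 = 4.9167

S is symmetric (S[j,i] = S[i,j]). Assembling:

S = [[4.9167, 0.6667, -4.5833],
 [0.6667, 0.6667, -1],
 [-4.5833, -1, 4.9167]]


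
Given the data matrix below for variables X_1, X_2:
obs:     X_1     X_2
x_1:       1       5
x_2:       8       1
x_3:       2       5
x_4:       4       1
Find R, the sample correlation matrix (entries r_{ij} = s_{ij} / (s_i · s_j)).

Step 1 — column means:
  mean(X_1) = (1 + 8 + 2 + 4) / 4 = 15/4 = 3.75
  mean(X_2) = (5 + 1 + 5 + 1) / 4 = 12/4 = 3

Step 2 — sample variances and covariances s[i,j] = (1/(n-1)) · Σ_k (x_{k,i} - mean_i) · (x_{k,j} - mean_j), with n-1 = 3:
  s[X_1,X_1] = ((-2.75)·(-2.75) + (4.25)·(4.25) + (-1.75)·(-1.75) + (0.25)·(0.25)) / 3 = 28.75/3 = 9.5833
  s[X_1,X_2] = ((-2.75)·(2) + (4.25)·(-2) + (-1.75)·(2) + (0.25)·(-2)) / 3 = -18/3 = -6
  s[X_2,X_2] = ((2)·(2) + (-2)·(-2) + (2)·(2) + (-2)·(-2)) / 3 = 16/3 = 5.3333
  Sample standard deviations s_i = √(s[i,i]):
  s(X_1) = √(9.5833) = 3.0957
  s(X_2) = √(5.3333) = 2.3094

Step 3 — r_{ij} = s_{ij} / (s_i · s_j):
  r[X_1,X_1] = 1 (diagonal).
  r[X_1,X_2] = -6 / (3.0957 · 2.3094) = -6 / 7.1492 = -0.8393
  r[X_2,X_2] = 1 (diagonal).

R is symmetric with unit diagonal. Assembling:

R = [[1, -0.8393],
 [-0.8393, 1]]


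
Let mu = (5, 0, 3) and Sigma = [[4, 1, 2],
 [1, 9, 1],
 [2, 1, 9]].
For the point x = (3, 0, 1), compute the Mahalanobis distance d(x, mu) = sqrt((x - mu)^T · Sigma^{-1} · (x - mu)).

Step 1 — centre the observation: (x - mu) = (-2, 0, -2).

Step 2 — invert Sigma (cofactor / det for 3×3, or solve directly):
  Sigma^{-1} = [[0.2867, -0.0251, -0.0609],
 [-0.0251, 0.1147, -0.0072],
 [-0.0609, -0.0072, 0.1254]].

Step 3 — form the quadratic (x - mu)^T · Sigma^{-1} · (x - mu):
  Sigma^{-1} · (x - mu) = (-0.4516, 0.0645, -0.129).
  (x - mu)^T · [Sigma^{-1} · (x - mu)] = (-2)·(-0.4516) + (0)·(0.0645) + (-2)·(-0.129) = 1.1613.

Step 4 — take square root: d = √(1.1613) ≈ 1.0776.

d(x, mu) = √(1.1613) ≈ 1.0776
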